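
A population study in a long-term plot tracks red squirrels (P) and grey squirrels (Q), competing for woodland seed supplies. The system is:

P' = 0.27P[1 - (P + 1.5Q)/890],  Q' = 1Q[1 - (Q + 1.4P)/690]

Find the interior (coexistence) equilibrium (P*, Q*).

P* ≈ 132, Q* ≈ 505

Setting both brackets to zero gives the nullclines P + 1.5Q = 890 and 1.4P + Q = 690.
Substituting Q = 690 - 1.4P into the first: P(1 - 1.5·1.4) = 890 - 1.5·690.
So P* = -145/-1.1 = 132, and then Q* = 690 - 1.4·132 = 505.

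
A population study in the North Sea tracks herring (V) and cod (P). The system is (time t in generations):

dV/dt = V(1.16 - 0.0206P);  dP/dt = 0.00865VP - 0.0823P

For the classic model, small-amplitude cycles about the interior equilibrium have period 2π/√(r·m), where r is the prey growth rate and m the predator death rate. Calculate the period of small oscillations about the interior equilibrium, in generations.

Here r = 1.16 and m = 0.0823, so r·m = 0.0955.
ω = √0.0955 = 0.309 per generation, hence T = 2π/ω ≈ 20.3 generations.

T ≈ 20.3 generations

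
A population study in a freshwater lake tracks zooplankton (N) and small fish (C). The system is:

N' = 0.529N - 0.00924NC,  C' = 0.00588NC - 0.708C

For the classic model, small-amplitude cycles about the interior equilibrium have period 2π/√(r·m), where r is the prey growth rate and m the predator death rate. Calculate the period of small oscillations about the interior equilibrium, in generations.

T ≈ 10.3 generations

Here r = 0.529 and m = 0.708, so r·m = 0.375.
ω = √0.375 = 0.612 per generation, hence T = 2π/ω ≈ 10.3 generations.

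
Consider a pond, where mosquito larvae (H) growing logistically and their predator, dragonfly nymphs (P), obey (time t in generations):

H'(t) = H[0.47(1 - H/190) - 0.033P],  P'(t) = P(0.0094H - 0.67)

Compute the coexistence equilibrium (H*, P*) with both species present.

H* ≈ 71.3, P* ≈ 8.9

From dP/dt = 0 with P > 0: 0.0094H* = 0.67, so H* = 71.3.
Substitute into dH/dt = 0: 0.47(1 - 71.3/190) = 0.033P*.
The bracket is 0.625, giving P* = 0.294/0.033 = 8.9.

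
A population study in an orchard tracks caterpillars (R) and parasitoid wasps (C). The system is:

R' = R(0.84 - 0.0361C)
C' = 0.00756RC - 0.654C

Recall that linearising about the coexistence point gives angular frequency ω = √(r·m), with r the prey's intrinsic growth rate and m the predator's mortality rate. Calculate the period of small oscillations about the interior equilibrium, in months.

T ≈ 8.48 months

Here r = 0.84 and m = 0.654, so r·m = 0.549.
ω = √0.549 = 0.741 per month, hence T = 2π/ω ≈ 8.48 months.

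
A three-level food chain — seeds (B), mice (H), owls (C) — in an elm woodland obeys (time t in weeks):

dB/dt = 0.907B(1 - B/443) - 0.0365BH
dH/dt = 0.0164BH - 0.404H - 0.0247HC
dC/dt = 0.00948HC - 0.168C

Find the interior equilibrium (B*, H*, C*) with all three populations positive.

From dC/dt = 0: 0.00948H* = 0.168, so H* = 17.7.
From dB/dt = 0: 0.907(1 - B*/443) = 0.0365·17.7, giving B* = 443·(1 - 0.713) = 127.
From dH/dt = 0: 0.0164·127 - 0.404 = 0.0247C*, so C* = 1.68/0.0247 = 68.

B* ≈ 127, H* ≈ 17.7, C* ≈ 68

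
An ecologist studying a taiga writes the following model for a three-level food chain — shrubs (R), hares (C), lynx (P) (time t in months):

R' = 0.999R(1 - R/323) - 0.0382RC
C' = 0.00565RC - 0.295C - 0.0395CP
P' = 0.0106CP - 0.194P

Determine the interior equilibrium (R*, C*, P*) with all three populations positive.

R* ≈ 97, C* ≈ 18.3, P* ≈ 6.4

From dP/dt = 0: 0.0106C* = 0.194, so C* = 18.3.
From dR/dt = 0: 0.999(1 - R*/323) = 0.0382·18.3, giving R* = 323·(1 - 0.7) = 97.
From dC/dt = 0: 0.00565·97 - 0.295 = 0.0395P*, so P* = 0.253/0.0395 = 6.4.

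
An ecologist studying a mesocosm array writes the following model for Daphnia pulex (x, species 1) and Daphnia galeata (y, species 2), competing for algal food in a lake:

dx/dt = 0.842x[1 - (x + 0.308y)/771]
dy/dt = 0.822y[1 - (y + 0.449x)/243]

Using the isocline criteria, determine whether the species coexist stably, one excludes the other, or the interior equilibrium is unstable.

Compare the nullcline intercepts: K1/α12 = 771/0.308 = 2500 > K2 = 243; K2/α21 = 243/0.449 = 541 < K1 = 771.
Since the inequalities point opposite ways, species 1 can invade but species 2 cannot.

species 1 excludes species 2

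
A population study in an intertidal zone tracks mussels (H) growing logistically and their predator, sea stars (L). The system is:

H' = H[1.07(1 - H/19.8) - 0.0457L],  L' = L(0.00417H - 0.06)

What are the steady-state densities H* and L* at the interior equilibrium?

H* ≈ 14.4, L* ≈ 6.4

From dL/dt = 0 with L > 0: 0.00417H* = 0.06, so H* = 14.4.
Substitute into dH/dt = 0: 1.07(1 - 14.4/19.8) = 0.0457L*.
The bracket is 0.273, giving L* = 0.292/0.0457 = 6.4.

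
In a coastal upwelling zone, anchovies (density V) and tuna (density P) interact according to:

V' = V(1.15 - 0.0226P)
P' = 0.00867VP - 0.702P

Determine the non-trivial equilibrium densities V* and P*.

Set dP/dt = 0 with P > 0: 0.00867V - 0.702 = 0, so V* = 0.702/0.00867 = 81.
Set dV/dt = 0 with V > 0: 1.15 - 0.0226P = 0, so P* = 1.15/0.0226 = 50.9.

V* ≈ 81, P* ≈ 50.9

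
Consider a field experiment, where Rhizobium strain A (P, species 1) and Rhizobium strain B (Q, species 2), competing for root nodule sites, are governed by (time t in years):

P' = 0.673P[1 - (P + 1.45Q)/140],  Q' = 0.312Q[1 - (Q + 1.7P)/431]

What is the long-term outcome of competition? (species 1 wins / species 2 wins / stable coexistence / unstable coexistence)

species 2 excludes species 1

Compare the nullcline intercepts: K1/α12 = 140/1.45 = 96.6 < K2 = 431; K2/α21 = 431/1.7 = 254 > K1 = 140.
Since the inequalities point opposite ways, species 2 can invade but species 1 cannot.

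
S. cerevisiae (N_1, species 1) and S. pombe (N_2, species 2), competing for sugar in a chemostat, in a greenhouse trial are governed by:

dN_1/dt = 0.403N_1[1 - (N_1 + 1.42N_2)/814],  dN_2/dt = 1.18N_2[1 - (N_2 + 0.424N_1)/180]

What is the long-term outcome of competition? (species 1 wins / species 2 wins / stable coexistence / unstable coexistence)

species 1 excludes species 2

Compare the nullcline intercepts: K1/α12 = 814/1.42 = 573 > K2 = 180; K2/α21 = 180/0.424 = 425 < K1 = 814.
Since the inequalities point opposite ways, species 1 can invade but species 2 cannot.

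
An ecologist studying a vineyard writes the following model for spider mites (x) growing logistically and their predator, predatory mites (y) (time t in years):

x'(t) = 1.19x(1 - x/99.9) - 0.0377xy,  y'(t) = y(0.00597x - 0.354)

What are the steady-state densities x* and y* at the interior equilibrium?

x* ≈ 59.3, y* ≈ 12.8

From dy/dt = 0 with y > 0: 0.00597x* = 0.354, so x* = 59.3.
Substitute into dx/dt = 0: 1.19(1 - 59.3/99.9) = 0.0377y*.
The bracket is 0.406, giving y* = 0.484/0.0377 = 12.8.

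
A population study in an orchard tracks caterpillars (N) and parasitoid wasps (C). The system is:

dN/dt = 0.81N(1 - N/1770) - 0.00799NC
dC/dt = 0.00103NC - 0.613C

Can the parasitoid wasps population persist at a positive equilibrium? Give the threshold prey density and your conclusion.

The predator equation gives dC/dt > 0 only when N > 0.613/0.00103 = 595.
Without the predator, N → K = 1770. Since 1770 > 595, the predator can invade and persist.

Threshold N = 595; K > 595, so yes, the predator persists.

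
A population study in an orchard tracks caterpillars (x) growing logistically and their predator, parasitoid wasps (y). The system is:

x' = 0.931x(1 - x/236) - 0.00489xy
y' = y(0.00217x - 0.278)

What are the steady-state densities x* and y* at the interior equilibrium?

x* ≈ 128, y* ≈ 87

From dy/dt = 0 with y > 0: 0.00217x* = 0.278, so x* = 128.
Substitute into dx/dt = 0: 0.931(1 - 128/236) = 0.00489y*.
The bracket is 0.457, giving y* = 0.426/0.00489 = 87.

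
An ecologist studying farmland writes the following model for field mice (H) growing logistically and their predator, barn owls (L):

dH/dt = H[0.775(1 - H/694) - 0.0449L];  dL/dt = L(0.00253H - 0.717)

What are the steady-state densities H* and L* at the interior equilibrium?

H* ≈ 283, L* ≈ 10.2

From dL/dt = 0 with L > 0: 0.00253H* = 0.717, so H* = 283.
Substitute into dH/dt = 0: 0.775(1 - 283/694) = 0.0449L*.
The bracket is 0.592, giving L* = 0.459/0.0449 = 10.2.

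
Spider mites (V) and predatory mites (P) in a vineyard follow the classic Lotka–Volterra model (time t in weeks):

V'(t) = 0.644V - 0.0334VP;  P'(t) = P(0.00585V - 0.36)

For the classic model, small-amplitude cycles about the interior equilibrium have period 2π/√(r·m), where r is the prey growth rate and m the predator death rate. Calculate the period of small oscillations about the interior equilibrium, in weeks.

Here r = 0.644 and m = 0.36, so r·m = 0.232.
ω = √0.232 = 0.481 per week, hence T = 2π/ω ≈ 13 weeks.

T ≈ 13 weeks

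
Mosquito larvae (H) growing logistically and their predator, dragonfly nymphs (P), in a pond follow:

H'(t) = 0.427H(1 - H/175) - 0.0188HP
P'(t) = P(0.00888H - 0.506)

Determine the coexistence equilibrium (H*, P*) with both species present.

From dP/dt = 0 with P > 0: 0.00888H* = 0.506, so H* = 57.
Substitute into dH/dt = 0: 0.427(1 - 57/175) = 0.0188P*.
The bracket is 0.674, giving P* = 0.288/0.0188 = 15.3.

H* ≈ 57, P* ≈ 15.3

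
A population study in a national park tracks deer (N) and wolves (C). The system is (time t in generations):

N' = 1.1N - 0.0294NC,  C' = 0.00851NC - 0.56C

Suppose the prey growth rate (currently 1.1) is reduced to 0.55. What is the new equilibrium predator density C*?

C* ≈ 18.7

At the interior fixed point, setting dN/dt = 0 with N > 0 fixes C* = (prey growth rate)/(NC coefficient) — independent of the other coefficients.
With the change, C* = 0.55/0.0294 = 18.7; it falls from 37.4.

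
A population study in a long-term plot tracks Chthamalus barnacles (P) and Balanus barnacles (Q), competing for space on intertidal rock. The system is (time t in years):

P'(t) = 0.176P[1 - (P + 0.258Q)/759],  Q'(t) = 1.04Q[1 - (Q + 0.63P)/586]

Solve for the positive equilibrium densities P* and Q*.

Setting both brackets to zero gives the nullclines P + 0.258Q = 759 and 0.63P + Q = 586.
Substituting Q = 586 - 0.63P into the first: P(1 - 0.258·0.63) = 759 - 0.258·586.
So P* = 608/0.837 = 726, and then Q* = 586 - 0.63·726 = 129.

P* ≈ 726, Q* ≈ 129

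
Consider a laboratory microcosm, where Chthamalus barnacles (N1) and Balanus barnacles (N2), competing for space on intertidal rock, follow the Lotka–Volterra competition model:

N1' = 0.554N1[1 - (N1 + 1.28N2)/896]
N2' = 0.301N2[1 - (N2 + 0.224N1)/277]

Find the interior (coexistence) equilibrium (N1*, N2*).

Setting both brackets to zero gives the nullclines N1 + 1.28N2 = 896 and 0.224N1 + N2 = 277.
Substituting N2 = 277 - 0.224N1 into the first: N1(1 - 1.28·0.224) = 896 - 1.28·277.
So N1* = 541/0.713 = 759, and then N2* = 277 - 0.224·759 = 107.

N1* ≈ 759, N2* ≈ 107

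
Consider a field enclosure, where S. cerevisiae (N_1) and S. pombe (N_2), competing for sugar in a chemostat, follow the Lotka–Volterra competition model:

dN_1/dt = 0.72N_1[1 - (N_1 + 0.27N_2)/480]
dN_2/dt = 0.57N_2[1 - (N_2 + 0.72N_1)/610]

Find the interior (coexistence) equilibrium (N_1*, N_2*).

N_1* ≈ 391, N_2* ≈ 328

Setting both brackets to zero gives the nullclines N_1 + 0.27N_2 = 480 and 0.72N_1 + N_2 = 610.
Substituting N_2 = 610 - 0.72N_1 into the first: N_1(1 - 0.27·0.72) = 480 - 0.27·610.
So N_1* = 315/0.806 = 391, and then N_2* = 610 - 0.72·391 = 328.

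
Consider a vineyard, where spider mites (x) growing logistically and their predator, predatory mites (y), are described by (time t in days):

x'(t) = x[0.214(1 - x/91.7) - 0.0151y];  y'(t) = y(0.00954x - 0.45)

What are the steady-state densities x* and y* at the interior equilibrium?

From dy/dt = 0 with y > 0: 0.00954x* = 0.45, so x* = 47.2.
Substitute into dx/dt = 0: 0.214(1 - 47.2/91.7) = 0.0151y*.
The bracket is 0.486, giving y* = 0.104/0.0151 = 6.88.

x* ≈ 47.2, y* ≈ 6.88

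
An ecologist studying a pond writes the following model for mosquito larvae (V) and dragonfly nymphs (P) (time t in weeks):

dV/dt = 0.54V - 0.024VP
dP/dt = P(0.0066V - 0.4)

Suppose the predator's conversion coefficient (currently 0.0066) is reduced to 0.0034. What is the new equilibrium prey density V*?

At the interior fixed point, setting dP/dt = 0 with P > 0 fixes V* = (predator death rate)/(VP coefficient) — independent of the other coefficients.
With the change, V* = 0.4/0.0034 = 118; it rises from 60.6.

V* ≈ 118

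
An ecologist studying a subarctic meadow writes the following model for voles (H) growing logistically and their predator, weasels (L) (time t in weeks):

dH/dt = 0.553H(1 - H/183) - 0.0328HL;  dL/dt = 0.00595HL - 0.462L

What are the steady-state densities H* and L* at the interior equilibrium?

H* ≈ 77.6, L* ≈ 9.71

From dL/dt = 0 with L > 0: 0.00595H* = 0.462, so H* = 77.6.
Substitute into dH/dt = 0: 0.553(1 - 77.6/183) = 0.0328L*.
The bracket is 0.576, giving L* = 0.318/0.0328 = 9.71.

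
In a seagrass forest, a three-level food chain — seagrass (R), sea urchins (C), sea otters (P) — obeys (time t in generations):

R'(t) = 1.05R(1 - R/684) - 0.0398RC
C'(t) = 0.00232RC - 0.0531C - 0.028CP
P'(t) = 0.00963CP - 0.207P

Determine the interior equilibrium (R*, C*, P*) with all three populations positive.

R* ≈ 127, C* ≈ 21.5, P* ≈ 8.6

From dP/dt = 0: 0.00963C* = 0.207, so C* = 21.5.
From dR/dt = 0: 1.05(1 - R*/684) = 0.0398·21.5, giving R* = 684·(1 - 0.815) = 127.
From dC/dt = 0: 0.00232·127 - 0.0531 = 0.028P*, so P* = 0.241/0.028 = 8.6.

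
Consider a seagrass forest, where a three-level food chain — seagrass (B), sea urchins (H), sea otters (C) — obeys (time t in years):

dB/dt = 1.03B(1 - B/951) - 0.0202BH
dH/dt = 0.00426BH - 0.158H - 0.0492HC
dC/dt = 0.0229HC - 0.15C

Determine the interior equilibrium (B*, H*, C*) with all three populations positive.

B* ≈ 829, H* ≈ 6.55, C* ≈ 68.6

From dC/dt = 0: 0.0229H* = 0.15, so H* = 6.55.
From dB/dt = 0: 1.03(1 - B*/951) = 0.0202·6.55, giving B* = 951·(1 - 0.128) = 829.
From dH/dt = 0: 0.00426·829 - 0.158 = 0.0492C*, so C* = 3.37/0.0492 = 68.6.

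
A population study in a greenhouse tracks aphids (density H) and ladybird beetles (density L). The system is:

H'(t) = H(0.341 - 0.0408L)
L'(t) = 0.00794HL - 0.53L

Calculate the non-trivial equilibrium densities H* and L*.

H* ≈ 66.8, L* ≈ 8.36

Set dL/dt = 0 with L > 0: 0.00794H - 0.53 = 0, so H* = 0.53/0.00794 = 66.8.
Set dH/dt = 0 with H > 0: 0.341 - 0.0408L = 0, so L* = 0.341/0.0408 = 8.36.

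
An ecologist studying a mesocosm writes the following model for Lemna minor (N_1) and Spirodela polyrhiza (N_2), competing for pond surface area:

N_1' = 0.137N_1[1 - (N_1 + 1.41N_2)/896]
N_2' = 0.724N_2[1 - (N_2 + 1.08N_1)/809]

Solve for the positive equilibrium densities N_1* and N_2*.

N_1* ≈ 468, N_2* ≈ 304

Setting both brackets to zero gives the nullclines N_1 + 1.41N_2 = 896 and 1.08N_1 + N_2 = 809.
Substituting N_2 = 809 - 1.08N_1 into the first: N_1(1 - 1.41·1.08) = 896 - 1.41·809.
So N_1* = -245/-0.523 = 468, and then N_2* = 809 - 1.08·468 = 304.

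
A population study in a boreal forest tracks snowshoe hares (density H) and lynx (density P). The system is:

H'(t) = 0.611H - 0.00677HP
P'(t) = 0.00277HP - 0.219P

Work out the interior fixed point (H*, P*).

Set dP/dt = 0 with P > 0: 0.00277H - 0.219 = 0, so H* = 0.219/0.00277 = 79.1.
Set dH/dt = 0 with H > 0: 0.611 - 0.00677P = 0, so P* = 0.611/0.00677 = 90.3.

H* ≈ 79.1, P* ≈ 90.3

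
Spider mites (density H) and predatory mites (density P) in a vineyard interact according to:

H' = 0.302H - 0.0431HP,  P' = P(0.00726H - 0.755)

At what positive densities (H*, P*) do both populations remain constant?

H* ≈ 104, P* ≈ 7.01

Set dP/dt = 0 with P > 0: 0.00726H - 0.755 = 0, so H* = 0.755/0.00726 = 104.
Set dH/dt = 0 with H > 0: 0.302 - 0.0431P = 0, so P* = 0.302/0.0431 = 7.01.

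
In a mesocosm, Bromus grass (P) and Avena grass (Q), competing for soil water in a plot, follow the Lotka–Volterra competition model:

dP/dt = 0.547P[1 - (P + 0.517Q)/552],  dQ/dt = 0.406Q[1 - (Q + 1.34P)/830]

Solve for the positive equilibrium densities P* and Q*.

Setting both brackets to zero gives the nullclines P + 0.517Q = 552 and 1.34P + Q = 830.
Substituting Q = 830 - 1.34P into the first: P(1 - 0.517·1.34) = 552 - 0.517·830.
So P* = 123/0.307 = 400, and then Q* = 830 - 1.34·400 = 294.

P* ≈ 400, Q* ≈ 294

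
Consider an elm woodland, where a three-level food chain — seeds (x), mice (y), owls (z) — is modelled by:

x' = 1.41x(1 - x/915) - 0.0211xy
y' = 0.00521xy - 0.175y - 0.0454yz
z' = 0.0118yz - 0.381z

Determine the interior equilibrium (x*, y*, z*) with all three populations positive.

x* ≈ 473, y* ≈ 32.3, z* ≈ 50.4

From dz/dt = 0: 0.0118y* = 0.381, so y* = 32.3.
From dx/dt = 0: 1.41(1 - x*/915) = 0.0211·32.3, giving x* = 915·(1 - 0.483) = 473.
From dy/dt = 0: 0.00521·473 - 0.175 = 0.0454z*, so z* = 2.29/0.0454 = 50.4.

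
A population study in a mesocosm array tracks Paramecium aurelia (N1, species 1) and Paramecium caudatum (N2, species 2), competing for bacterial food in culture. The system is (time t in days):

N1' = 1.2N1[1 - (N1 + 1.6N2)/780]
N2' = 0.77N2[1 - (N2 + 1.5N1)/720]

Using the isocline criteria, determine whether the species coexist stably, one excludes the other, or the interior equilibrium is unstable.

Compare the nullcline intercepts: K1/α12 = 780/1.6 = 488 < K2 = 720; K2/α21 = 720/1.5 = 480 < K1 = 780.
Since both are reversed, neither can invade when rare; the interior point is a saddle.

unstable coexistence (outcome depends on initial conditions)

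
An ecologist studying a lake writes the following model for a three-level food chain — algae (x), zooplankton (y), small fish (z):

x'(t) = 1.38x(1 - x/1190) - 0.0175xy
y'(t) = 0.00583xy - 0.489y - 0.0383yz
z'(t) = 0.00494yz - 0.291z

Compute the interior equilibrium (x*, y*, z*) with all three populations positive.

x* ≈ 301, y* ≈ 58.9, z* ≈ 33.1

From dz/dt = 0: 0.00494y* = 0.291, so y* = 58.9.
From dx/dt = 0: 1.38(1 - x*/1190) = 0.0175·58.9, giving x* = 1190·(1 - 0.747) = 301.
From dy/dt = 0: 0.00583·301 - 0.489 = 0.0383z*, so z* = 1.27/0.0383 = 33.1.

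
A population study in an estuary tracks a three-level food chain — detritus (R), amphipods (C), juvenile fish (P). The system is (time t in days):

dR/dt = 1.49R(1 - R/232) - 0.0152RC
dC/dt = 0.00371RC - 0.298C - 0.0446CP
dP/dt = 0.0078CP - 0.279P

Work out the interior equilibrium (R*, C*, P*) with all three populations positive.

R* ≈ 147, C* ≈ 35.8, P* ≈ 5.58

From dP/dt = 0: 0.0078C* = 0.279, so C* = 35.8.
From dR/dt = 0: 1.49(1 - R*/232) = 0.0152·35.8, giving R* = 232·(1 - 0.365) = 147.
From dC/dt = 0: 0.00371·147 - 0.298 = 0.0446P*, so P* = 0.249/0.0446 = 5.58.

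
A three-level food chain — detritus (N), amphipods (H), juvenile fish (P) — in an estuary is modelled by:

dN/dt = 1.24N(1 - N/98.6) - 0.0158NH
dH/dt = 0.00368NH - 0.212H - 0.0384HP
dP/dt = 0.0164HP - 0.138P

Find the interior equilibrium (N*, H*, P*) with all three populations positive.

From dP/dt = 0: 0.0164H* = 0.138, so H* = 8.41.
From dN/dt = 0: 1.24(1 - N*/98.6) = 0.0158·8.41, giving N* = 98.6·(1 - 0.107) = 88.
From dH/dt = 0: 0.00368·88 - 0.212 = 0.0384P*, so P* = 0.112/0.0384 = 2.92.

N* ≈ 88, H* ≈ 8.41, P* ≈ 2.92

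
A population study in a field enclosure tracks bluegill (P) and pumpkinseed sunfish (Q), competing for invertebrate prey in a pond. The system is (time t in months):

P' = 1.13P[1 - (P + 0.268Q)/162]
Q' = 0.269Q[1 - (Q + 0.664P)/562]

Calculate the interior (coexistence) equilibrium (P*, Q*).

Setting both brackets to zero gives the nullclines P + 0.268Q = 162 and 0.664P + Q = 562.
Substituting Q = 562 - 0.664P into the first: P(1 - 0.268·0.664) = 162 - 0.268·562.
So P* = 11.4/0.822 = 13.8, and then Q* = 562 - 0.664·13.8 = 553.

P* ≈ 13.8, Q* ≈ 553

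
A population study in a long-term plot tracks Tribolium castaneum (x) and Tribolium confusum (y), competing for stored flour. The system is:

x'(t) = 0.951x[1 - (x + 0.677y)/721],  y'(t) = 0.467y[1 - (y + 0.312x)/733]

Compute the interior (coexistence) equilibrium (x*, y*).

x* ≈ 285, y* ≈ 644

Setting both brackets to zero gives the nullclines x + 0.677y = 721 and 0.312x + y = 733.
Substituting y = 733 - 0.312x into the first: x(1 - 0.677·0.312) = 721 - 0.677·733.
So x* = 225/0.789 = 285, and then y* = 733 - 0.312·285 = 644.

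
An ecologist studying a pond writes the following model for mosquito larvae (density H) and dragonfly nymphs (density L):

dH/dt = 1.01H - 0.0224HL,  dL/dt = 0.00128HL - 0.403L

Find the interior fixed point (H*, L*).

H* ≈ 315, L* ≈ 45.1

Set dL/dt = 0 with L > 0: 0.00128H - 0.403 = 0, so H* = 0.403/0.00128 = 315.
Set dH/dt = 0 with H > 0: 1.01 - 0.0224L = 0, so L* = 1.01/0.0224 = 45.1.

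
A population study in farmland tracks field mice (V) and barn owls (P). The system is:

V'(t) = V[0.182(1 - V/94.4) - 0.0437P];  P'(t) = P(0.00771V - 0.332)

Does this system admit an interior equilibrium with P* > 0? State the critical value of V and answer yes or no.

Threshold V = 43.1; K > 43.1, so yes, the predator persists.

The predator equation gives dP/dt > 0 only when V > 0.332/0.00771 = 43.1.
Without the predator, V → K = 94.4. Since 94.4 > 43.1, the predator can invade and persist.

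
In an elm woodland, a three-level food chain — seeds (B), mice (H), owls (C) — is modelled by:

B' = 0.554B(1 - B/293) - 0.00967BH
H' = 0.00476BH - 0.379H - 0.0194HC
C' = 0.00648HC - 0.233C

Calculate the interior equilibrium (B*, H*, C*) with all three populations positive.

From dC/dt = 0: 0.00648H* = 0.233, so H* = 36.
From dB/dt = 0: 0.554(1 - B*/293) = 0.00967·36, giving B* = 293·(1 - 0.628) = 109.
From dH/dt = 0: 0.00476·109 - 0.379 = 0.0194C*, so C* = 0.14/0.0194 = 7.23.

B* ≈ 109, H* ≈ 36, C* ≈ 7.23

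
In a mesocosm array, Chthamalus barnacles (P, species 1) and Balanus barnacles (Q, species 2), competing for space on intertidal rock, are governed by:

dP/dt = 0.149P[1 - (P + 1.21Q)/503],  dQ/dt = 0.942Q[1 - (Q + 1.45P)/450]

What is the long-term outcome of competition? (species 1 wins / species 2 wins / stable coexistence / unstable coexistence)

unstable coexistence (outcome depends on initial conditions)

Compare the nullcline intercepts: K1/α12 = 503/1.21 = 416 < K2 = 450; K2/α21 = 450/1.45 = 310 < K1 = 503.
Since both are reversed, neither can invade when rare; the interior point is a saddle.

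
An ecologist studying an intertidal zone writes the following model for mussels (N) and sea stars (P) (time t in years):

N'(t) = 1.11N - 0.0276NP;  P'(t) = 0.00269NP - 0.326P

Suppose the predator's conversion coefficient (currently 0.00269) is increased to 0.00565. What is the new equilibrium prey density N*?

At the interior fixed point, setting dP/dt = 0 with P > 0 fixes N* = (predator death rate)/(NP coefficient) — independent of the other coefficients.
With the change, N* = 0.326/0.00565 = 57.7; it falls from 121.

N* ≈ 57.7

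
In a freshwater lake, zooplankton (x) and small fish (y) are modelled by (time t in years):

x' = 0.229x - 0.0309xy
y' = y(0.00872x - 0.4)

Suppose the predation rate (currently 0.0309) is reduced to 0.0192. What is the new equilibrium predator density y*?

At the interior fixed point, setting dx/dt = 0 with x > 0 fixes y* = (prey growth rate)/(xy coefficient) — independent of the other coefficients.
With the change, y* = 0.229/0.0192 = 11.9; it rises from 7.41.

y* ≈ 11.9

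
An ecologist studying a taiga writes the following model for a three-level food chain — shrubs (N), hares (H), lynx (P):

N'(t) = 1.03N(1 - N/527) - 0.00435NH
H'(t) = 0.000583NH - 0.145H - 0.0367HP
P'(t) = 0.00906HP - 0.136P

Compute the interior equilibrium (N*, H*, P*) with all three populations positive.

From dP/dt = 0: 0.00906H* = 0.136, so H* = 15.
From dN/dt = 0: 1.03(1 - N*/527) = 0.00435·15, giving N* = 527·(1 - 0.0634) = 494.
From dH/dt = 0: 0.000583·494 - 0.145 = 0.0367P*, so P* = 0.143/0.0367 = 3.89.

N* ≈ 494, H* ≈ 15, P* ≈ 3.89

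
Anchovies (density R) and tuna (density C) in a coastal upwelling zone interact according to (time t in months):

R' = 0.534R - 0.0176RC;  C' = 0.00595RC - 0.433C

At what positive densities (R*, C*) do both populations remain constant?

Set dC/dt = 0 with C > 0: 0.00595R - 0.433 = 0, so R* = 0.433/0.00595 = 72.8.
Set dR/dt = 0 with R > 0: 0.534 - 0.0176C = 0, so C* = 0.534/0.0176 = 30.3.

R* ≈ 72.8, C* ≈ 30.3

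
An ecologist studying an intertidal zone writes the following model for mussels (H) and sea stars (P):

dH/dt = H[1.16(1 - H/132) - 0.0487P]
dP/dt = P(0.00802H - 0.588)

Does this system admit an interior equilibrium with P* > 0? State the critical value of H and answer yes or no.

The predator equation gives dP/dt > 0 only when H > 0.588/0.00802 = 73.3.
Without the predator, H → K = 132. Since 132 > 73.3, the predator can invade and persist.

Threshold H = 73.3; K > 73.3, so yes, the predator persists.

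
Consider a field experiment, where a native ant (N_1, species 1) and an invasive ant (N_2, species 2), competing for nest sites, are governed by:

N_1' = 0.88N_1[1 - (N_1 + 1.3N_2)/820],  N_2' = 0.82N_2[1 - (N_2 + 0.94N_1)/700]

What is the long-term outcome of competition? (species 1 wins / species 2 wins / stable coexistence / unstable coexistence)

Compare the nullcline intercepts: K1/α12 = 820/1.3 = 631 < K2 = 700; K2/α21 = 700/0.94 = 745 < K1 = 820.
Since both are reversed, neither can invade when rare; the interior point is a saddle.

unstable coexistence (outcome depends on initial conditions)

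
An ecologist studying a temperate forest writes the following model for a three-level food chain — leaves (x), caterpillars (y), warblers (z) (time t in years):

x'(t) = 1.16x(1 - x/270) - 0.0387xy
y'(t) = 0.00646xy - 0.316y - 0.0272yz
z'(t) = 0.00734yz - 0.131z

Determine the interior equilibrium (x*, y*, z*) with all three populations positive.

x* ≈ 109, y* ≈ 17.8, z* ≈ 14.3

From dz/dt = 0: 0.00734y* = 0.131, so y* = 17.8.
From dx/dt = 0: 1.16(1 - x*/270) = 0.0387·17.8, giving x* = 270·(1 - 0.595) = 109.
From dy/dt = 0: 0.00646·109 - 0.316 = 0.0272z*, so z* = 0.39/0.0272 = 14.3.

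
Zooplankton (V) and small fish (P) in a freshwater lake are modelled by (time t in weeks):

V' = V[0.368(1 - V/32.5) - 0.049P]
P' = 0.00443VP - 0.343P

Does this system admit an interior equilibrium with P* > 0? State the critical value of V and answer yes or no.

The predator equation gives dP/dt > 0 only when V > 0.343/0.00443 = 77.4.
Without the predator, V → K = 32.5. Since 32.5 < 77.4, the predator cannot invade.

Threshold V = 77.4; K < 77.4, so no, the predator goes extinct.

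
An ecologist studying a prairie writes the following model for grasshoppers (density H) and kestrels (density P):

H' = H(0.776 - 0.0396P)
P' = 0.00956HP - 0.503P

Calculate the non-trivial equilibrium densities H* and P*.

Set dP/dt = 0 with P > 0: 0.00956H - 0.503 = 0, so H* = 0.503/0.00956 = 52.6.
Set dH/dt = 0 with H > 0: 0.776 - 0.0396P = 0, so P* = 0.776/0.0396 = 19.6.

H* ≈ 52.6, P* ≈ 19.6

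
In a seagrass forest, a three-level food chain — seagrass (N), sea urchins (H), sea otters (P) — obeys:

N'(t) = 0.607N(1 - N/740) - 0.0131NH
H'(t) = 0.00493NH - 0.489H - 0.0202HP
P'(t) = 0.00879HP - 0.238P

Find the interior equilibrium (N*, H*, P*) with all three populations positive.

From dP/dt = 0: 0.00879H* = 0.238, so H* = 27.1.
From dN/dt = 0: 0.607(1 - N*/740) = 0.0131·27.1, giving N* = 740·(1 - 0.584) = 308.
From dH/dt = 0: 0.00493·308 - 0.489 = 0.0202P*, so P* = 1.03/0.0202 = 50.9.

N* ≈ 308, H* ≈ 27.1, P* ≈ 50.9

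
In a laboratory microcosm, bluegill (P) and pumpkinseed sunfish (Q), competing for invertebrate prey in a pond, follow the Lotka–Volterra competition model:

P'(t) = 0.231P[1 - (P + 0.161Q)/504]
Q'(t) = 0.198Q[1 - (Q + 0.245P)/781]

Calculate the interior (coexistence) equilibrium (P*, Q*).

P* ≈ 394, Q* ≈ 685

Setting both brackets to zero gives the nullclines P + 0.161Q = 504 and 0.245P + Q = 781.
Substituting Q = 781 - 0.245P into the first: P(1 - 0.161·0.245) = 504 - 0.161·781.
So P* = 378/0.961 = 394, and then Q* = 781 - 0.245·394 = 685.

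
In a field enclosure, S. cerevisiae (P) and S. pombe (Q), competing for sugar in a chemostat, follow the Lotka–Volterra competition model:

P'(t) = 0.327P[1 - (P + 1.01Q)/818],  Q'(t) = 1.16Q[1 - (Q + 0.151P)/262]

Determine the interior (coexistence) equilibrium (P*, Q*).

P* ≈ 653, Q* ≈ 163

Setting both brackets to zero gives the nullclines P + 1.01Q = 818 and 0.151P + Q = 262.
Substituting Q = 262 - 0.151P into the first: P(1 - 1.01·0.151) = 818 - 1.01·262.
So P* = 553/0.847 = 653, and then Q* = 262 - 0.151·653 = 163.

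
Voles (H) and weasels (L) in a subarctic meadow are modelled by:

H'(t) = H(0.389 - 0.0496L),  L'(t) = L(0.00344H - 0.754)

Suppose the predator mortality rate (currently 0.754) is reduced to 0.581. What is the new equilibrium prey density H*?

At the interior fixed point, setting dL/dt = 0 with L > 0 fixes H* = (predator death rate)/(HL coefficient) — independent of the other coefficients.
With the change, H* = 0.581/0.00344 = 169; it falls from 219.

H* ≈ 169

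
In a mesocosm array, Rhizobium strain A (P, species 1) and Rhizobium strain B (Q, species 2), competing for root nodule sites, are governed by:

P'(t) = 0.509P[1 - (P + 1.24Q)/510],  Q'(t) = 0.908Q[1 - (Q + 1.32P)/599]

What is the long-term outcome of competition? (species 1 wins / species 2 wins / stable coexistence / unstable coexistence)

unstable coexistence (outcome depends on initial conditions)

Compare the nullcline intercepts: K1/α12 = 510/1.24 = 411 < K2 = 599; K2/α21 = 599/1.32 = 454 < K1 = 510.
Since both are reversed, neither can invade when rare; the interior point is a saddle.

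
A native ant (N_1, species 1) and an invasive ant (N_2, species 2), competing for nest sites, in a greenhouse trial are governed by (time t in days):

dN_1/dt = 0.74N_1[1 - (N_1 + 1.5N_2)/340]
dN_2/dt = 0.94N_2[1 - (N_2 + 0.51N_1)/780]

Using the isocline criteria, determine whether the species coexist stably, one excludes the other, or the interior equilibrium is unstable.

Compare the nullcline intercepts: K1/α12 = 340/1.5 = 227 < K2 = 780; K2/α21 = 780/0.51 = 1530 > K1 = 340.
Since the inequalities point opposite ways, species 2 can invade but species 1 cannot.

species 2 excludes species 1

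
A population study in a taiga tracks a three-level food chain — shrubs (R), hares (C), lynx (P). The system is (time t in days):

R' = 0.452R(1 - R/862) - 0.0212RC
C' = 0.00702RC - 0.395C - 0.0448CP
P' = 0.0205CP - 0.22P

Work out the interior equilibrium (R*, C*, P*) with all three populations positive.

R* ≈ 428, C* ≈ 10.7, P* ≈ 58.3

From dP/dt = 0: 0.0205C* = 0.22, so C* = 10.7.
From dR/dt = 0: 0.452(1 - R*/862) = 0.0212·10.7, giving R* = 862·(1 - 0.503) = 428.
From dC/dt = 0: 0.00702·428 - 0.395 = 0.0448P*, so P* = 2.61/0.0448 = 58.3.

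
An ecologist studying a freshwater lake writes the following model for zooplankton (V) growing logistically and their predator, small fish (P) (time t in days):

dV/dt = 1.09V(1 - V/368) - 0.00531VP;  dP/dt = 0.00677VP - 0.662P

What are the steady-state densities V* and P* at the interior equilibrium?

V* ≈ 97.8, P* ≈ 151

From dP/dt = 0 with P > 0: 0.00677V* = 0.662, so V* = 97.8.
Substitute into dV/dt = 0: 1.09(1 - 97.8/368) = 0.00531P*.
The bracket is 0.734, giving P* = 0.8/0.00531 = 151.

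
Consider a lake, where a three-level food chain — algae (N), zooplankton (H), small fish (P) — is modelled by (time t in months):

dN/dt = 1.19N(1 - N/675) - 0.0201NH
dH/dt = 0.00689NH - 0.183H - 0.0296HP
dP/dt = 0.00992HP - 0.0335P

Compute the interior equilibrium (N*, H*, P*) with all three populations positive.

From dP/dt = 0: 0.00992H* = 0.0335, so H* = 3.38.
From dN/dt = 0: 1.19(1 - N*/675) = 0.0201·3.38, giving N* = 675·(1 - 0.057) = 636.
From dH/dt = 0: 0.00689·636 - 0.183 = 0.0296P*, so P* = 4.2/0.0296 = 142.

N* ≈ 636, H* ≈ 3.38, P* ≈ 142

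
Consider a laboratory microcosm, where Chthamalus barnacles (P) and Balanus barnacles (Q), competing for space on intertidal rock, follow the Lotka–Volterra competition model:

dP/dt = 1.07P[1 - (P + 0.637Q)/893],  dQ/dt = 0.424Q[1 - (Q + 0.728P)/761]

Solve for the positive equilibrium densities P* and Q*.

Setting both brackets to zero gives the nullclines P + 0.637Q = 893 and 0.728P + Q = 761.
Substituting Q = 761 - 0.728P into the first: P(1 - 0.637·0.728) = 893 - 0.637·761.
So P* = 408/0.536 = 761, and then Q* = 761 - 0.728·761 = 207.

P* ≈ 761, Q* ≈ 207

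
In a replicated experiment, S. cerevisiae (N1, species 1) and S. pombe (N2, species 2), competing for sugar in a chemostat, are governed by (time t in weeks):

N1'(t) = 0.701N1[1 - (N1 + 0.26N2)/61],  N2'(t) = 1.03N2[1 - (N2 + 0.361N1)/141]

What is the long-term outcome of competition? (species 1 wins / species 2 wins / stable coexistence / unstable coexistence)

stable coexistence

Compare the nullcline intercepts: K1/α12 = 61/0.26 = 235 > K2 = 141; K2/α21 = 141/0.361 = 391 > K1 = 61.
Since both inequalities hold, each species can invade when rare, so the interior equilibrium is stable.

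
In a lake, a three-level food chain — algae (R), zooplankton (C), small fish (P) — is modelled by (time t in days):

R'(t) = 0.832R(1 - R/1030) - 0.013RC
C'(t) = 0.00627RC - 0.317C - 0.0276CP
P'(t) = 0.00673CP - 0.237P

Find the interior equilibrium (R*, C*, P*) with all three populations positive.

R* ≈ 463, C* ≈ 35.2, P* ≈ 93.8

From dP/dt = 0: 0.00673C* = 0.237, so C* = 35.2.
From dR/dt = 0: 0.832(1 - R*/1030) = 0.013·35.2, giving R* = 1030·(1 - 0.55) = 463.
From dC/dt = 0: 0.00627·463 - 0.317 = 0.0276P*, so P* = 2.59/0.0276 = 93.8.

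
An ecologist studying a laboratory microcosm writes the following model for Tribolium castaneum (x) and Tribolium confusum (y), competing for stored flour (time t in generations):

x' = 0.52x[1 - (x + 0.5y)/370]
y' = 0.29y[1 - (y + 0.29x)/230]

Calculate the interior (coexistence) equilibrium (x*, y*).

x* ≈ 298, y* ≈ 144

Setting both brackets to zero gives the nullclines x + 0.5y = 370 and 0.29x + y = 230.
Substituting y = 230 - 0.29x into the first: x(1 - 0.5·0.29) = 370 - 0.5·230.
So x* = 255/0.855 = 298, and then y* = 230 - 0.29·298 = 144.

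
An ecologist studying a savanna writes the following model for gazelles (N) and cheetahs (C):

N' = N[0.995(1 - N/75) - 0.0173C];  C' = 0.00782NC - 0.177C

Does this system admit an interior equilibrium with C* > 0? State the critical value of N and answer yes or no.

The predator equation gives dC/dt > 0 only when N > 0.177/0.00782 = 22.6.
Without the predator, N → K = 75. Since 75 > 22.6, the predator can invade and persist.

Threshold N = 22.6; K > 22.6, so yes, the predator persists.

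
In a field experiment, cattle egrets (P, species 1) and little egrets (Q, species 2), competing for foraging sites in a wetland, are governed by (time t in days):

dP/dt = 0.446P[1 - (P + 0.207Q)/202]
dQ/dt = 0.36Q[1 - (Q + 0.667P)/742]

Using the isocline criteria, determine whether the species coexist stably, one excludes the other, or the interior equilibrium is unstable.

Compare the nullcline intercepts: K1/α12 = 202/0.207 = 976 > K2 = 742; K2/α21 = 742/0.667 = 1110 > K1 = 202.
Since both inequalities hold, each species can invade when rare, so the interior equilibrium is stable.

stable coexistence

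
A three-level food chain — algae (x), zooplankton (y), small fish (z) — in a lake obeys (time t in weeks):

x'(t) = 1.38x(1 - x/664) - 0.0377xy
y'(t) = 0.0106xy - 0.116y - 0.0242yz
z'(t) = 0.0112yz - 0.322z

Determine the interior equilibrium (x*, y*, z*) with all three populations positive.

From dz/dt = 0: 0.0112y* = 0.322, so y* = 28.8.
From dx/dt = 0: 1.38(1 - x*/664) = 0.0377·28.8, giving x* = 664·(1 - 0.785) = 142.
From dy/dt = 0: 0.0106·142 - 0.116 = 0.0242z*, so z* = 1.39/0.0242 = 57.6.

x* ≈ 142, y* ≈ 28.8, z* ≈ 57.6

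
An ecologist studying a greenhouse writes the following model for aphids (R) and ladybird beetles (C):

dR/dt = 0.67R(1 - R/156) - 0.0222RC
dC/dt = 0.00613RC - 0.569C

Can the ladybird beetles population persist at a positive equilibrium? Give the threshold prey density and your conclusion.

Threshold R = 92.8; K > 92.8, so yes, the predator persists.

The predator equation gives dC/dt > 0 only when R > 0.569/0.00613 = 92.8.
Without the predator, R → K = 156. Since 156 > 92.8, the predator can invade and persist.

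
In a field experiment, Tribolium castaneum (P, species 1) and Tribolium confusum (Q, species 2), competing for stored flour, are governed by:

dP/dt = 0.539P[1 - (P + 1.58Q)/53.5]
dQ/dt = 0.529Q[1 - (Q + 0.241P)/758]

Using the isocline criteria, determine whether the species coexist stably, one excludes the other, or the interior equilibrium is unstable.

species 2 excludes species 1

Compare the nullcline intercepts: K1/α12 = 53.5/1.58 = 33.9 < K2 = 758; K2/α21 = 758/0.241 = 3150 > K1 = 53.5.
Since the inequalities point opposite ways, species 2 can invade but species 1 cannot.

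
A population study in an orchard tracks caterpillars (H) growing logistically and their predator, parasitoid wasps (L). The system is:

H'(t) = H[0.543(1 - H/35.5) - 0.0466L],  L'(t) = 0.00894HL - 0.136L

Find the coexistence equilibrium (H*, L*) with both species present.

From dL/dt = 0 with L > 0: 0.00894H* = 0.136, so H* = 15.2.
Substitute into dH/dt = 0: 0.543(1 - 15.2/35.5) = 0.0466L*.
The bracket is 0.571, giving L* = 0.31/0.0466 = 6.66.

H* ≈ 15.2, L* ≈ 6.66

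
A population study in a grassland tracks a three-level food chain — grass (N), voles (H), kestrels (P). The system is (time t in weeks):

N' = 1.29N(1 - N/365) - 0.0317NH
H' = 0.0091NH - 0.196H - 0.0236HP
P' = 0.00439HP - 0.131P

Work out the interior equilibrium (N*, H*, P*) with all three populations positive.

From dP/dt = 0: 0.00439H* = 0.131, so H* = 29.8.
From dN/dt = 0: 1.29(1 - N*/365) = 0.0317·29.8, giving N* = 365·(1 - 0.733) = 97.3.
From dH/dt = 0: 0.0091·97.3 - 0.196 = 0.0236P*, so P* = 0.69/0.0236 = 29.2.

N* ≈ 97.3, H* ≈ 29.8, P* ≈ 29.2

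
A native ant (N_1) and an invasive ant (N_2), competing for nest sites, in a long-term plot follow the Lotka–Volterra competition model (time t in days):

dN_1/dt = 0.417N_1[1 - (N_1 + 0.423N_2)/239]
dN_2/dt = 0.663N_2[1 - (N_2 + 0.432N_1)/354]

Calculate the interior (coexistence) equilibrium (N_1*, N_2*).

N_1* ≈ 109, N_2* ≈ 307

Setting both brackets to zero gives the nullclines N_1 + 0.423N_2 = 239 and 0.432N_1 + N_2 = 354.
Substituting N_2 = 354 - 0.432N_1 into the first: N_1(1 - 0.423·0.432) = 239 - 0.423·354.
So N_1* = 89.3/0.817 = 109, and then N_2* = 354 - 0.432·109 = 307.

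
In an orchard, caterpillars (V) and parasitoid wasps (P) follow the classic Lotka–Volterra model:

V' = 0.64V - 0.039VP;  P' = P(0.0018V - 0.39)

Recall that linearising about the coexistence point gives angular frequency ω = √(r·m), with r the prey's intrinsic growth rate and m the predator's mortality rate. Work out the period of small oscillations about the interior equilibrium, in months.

Here r = 0.64 and m = 0.39, so r·m = 0.25.
ω = √0.25 = 0.5 per month, hence T = 2π/ω ≈ 12.6 months.

T ≈ 12.6 months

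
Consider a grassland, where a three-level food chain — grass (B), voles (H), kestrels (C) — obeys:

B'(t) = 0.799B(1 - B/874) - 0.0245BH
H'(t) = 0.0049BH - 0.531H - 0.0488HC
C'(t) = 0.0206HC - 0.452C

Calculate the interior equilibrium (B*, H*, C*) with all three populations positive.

From dC/dt = 0: 0.0206H* = 0.452, so H* = 21.9.
From dB/dt = 0: 0.799(1 - B*/874) = 0.0245·21.9, giving B* = 874·(1 - 0.673) = 286.
From dH/dt = 0: 0.0049·286 - 0.531 = 0.0488C*, so C* = 0.87/0.0488 = 17.8.

B* ≈ 286, H* ≈ 21.9, C* ≈ 17.8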